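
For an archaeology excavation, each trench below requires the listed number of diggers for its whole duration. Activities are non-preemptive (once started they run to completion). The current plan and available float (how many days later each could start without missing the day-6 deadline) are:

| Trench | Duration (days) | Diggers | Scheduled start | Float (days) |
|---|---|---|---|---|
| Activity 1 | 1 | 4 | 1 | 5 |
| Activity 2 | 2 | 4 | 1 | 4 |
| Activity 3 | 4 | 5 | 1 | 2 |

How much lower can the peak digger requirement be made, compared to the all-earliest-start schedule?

5

Early-start peak: d1:13  d2:9  d3:5  d4:5  d5:0  d6:0 ⇒ 13.
Leveled (Activity 1@1, Activity 2@1, Activity 3@3): d1:8  d2:4  d3:5  d4:5  d5:5  d6:5 ⇒ 8.
Reduction 13 − 8 = 5.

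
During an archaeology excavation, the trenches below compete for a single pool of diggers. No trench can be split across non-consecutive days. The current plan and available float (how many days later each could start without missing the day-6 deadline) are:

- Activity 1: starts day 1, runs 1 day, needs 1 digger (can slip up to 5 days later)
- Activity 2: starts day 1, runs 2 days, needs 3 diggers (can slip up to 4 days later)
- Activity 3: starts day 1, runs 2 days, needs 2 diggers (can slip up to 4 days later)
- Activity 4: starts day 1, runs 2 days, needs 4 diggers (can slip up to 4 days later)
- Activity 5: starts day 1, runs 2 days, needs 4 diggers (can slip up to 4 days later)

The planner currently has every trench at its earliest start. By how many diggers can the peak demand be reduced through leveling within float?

9

Early-start peak: d1:14  d2:13  d3:0  d4:0  d5:0  d6:0 ⇒ 14.
Leveled (Activity 1@1, Activity 2@3, Activity 3@3, Activity 4@1, Activity 5@5): d1:5  d2:4  d3:5  d4:5  d5:4  d6:4 ⇒ 5.
Reduction 14 − 5 = 9.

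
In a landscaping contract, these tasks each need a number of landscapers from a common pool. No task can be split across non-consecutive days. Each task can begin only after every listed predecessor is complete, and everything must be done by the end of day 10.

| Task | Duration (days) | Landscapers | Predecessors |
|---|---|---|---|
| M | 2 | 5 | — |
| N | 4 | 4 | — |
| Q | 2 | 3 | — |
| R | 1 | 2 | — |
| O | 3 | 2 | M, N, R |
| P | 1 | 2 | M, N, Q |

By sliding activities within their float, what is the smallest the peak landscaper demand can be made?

5

Early-start (M@1, N@1, Q@1, R@1, O@5, P@5) gives peak 14: d1:14  d2:12  d3:4  d4:4  d5:4  d6:2  d7:2  d8:0  d9:0  d10:0.
Shift N→3, Q→7, R→7, O→8, P→9.
Schedule M@1, N@3, Q@7, R@7, O@8, P@9: d1:5  d2:5  d3:4  d4:4  d5:4  d6:4  d7:5  d8:5  d9:4  d10:2 — peak 5.
Total landscaper-days = 42 over 10 days ⇒ peak ≥ ⌈42/10⌉ = 5, so 5 is optimal.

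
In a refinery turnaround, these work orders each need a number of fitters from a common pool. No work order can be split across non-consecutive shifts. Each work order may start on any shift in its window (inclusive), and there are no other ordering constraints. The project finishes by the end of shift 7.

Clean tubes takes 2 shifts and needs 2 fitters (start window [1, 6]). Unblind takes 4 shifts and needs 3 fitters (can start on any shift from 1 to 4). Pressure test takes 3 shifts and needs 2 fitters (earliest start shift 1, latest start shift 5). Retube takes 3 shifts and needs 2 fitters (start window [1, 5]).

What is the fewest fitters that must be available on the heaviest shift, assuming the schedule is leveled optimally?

5

Early-start (Clean tubes@1, Unblind@1, Pressure test@1, Retube@1) gives peak 9: s1:9  s2:9  s3:7  s4:3  s5:0  s6:0  s7:0.
Shift Pressure test→3, Retube→5.
Schedule Clean tubes@1, Unblind@1, Pressure test@3, Retube@5: s1:5  s2:5  s3:5  s4:5  s5:4  s6:2  s7:2 — peak 5.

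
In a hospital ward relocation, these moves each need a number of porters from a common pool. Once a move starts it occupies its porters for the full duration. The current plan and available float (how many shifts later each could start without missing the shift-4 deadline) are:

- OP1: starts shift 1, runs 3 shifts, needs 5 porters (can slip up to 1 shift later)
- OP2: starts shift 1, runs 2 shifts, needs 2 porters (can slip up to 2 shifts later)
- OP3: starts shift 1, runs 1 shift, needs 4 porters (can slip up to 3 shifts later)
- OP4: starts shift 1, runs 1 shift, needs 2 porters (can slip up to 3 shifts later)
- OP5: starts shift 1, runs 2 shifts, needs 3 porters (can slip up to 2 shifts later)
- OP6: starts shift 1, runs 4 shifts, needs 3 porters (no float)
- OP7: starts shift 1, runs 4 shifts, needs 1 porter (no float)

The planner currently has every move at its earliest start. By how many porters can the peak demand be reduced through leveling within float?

Early-start peak: s1:20  s2:14  s3:9  s4:4 ⇒ 20.
Leveled (OP1@1, OP2@3, OP3@4, OP4@4, OP5@1, OP6@1, OP7@1): s1:12  s2:12  s3:11  s4:12 ⇒ 12.
Reduction 20 − 12 = 8.

8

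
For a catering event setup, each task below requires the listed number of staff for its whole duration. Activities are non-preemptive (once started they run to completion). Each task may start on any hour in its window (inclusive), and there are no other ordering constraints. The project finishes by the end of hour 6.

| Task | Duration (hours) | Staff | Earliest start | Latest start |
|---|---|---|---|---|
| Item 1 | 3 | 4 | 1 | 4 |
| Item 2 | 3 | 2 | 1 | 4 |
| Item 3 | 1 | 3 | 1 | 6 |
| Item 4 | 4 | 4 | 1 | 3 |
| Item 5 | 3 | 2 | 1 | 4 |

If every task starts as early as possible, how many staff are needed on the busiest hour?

Early-start schedule: Item 1@1, Item 2@1, Item 3@1, Item 4@1, Item 5@1.
Load per hour: hour 1: 15, hour 2: 12, hour 3: 12, hour 4: 4, hour 5: 0, hour 6: 0.
Peak is 15.

15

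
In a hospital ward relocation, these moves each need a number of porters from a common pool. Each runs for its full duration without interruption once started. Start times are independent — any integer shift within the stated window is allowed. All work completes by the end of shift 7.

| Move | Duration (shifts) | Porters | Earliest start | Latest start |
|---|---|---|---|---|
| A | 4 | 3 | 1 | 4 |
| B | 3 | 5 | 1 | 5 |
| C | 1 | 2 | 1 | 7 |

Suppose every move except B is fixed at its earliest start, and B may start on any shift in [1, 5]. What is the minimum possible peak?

B@1: s1:10  s2:8  s3:8  s4:3  s5:0  s6:0  s7:0 → peak 10
B@2: s1:5  s2:8  s3:8  s4:8  s5:0  s6:0  s7:0 → peak 8
B@3: s1:5  s2:3  s3:8  s4:8  s5:5  s6:0  s7:0 → peak 8
B@4: s1:5  s2:3  s3:3  s4:8  s5:5  s6:5  s7:0 → peak 8
B@5: s1:5  s2:3  s3:3  s4:3  s5:5  s6:5  s7:5 → peak 5
Best is B@5, peak 5.

5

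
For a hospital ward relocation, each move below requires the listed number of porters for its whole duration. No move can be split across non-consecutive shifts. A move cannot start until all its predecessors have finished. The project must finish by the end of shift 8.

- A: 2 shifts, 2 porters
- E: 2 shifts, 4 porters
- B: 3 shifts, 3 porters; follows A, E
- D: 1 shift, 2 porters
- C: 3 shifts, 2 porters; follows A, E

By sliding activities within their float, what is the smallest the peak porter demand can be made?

5

Early-start (A@1, E@1, B@3, D@1, C@3) gives peak 8: s1:8  s2:6  s3:5  s4:5  s5:5  s6:0  s7:0  s8:0.
Shift E→3, B→5, C→5.
Schedule A@1, E@3, B@5, D@1, C@5: s1:4  s2:2  s3:4  s4:4  s5:5  s6:5  s7:5  s8:0 — peak 5.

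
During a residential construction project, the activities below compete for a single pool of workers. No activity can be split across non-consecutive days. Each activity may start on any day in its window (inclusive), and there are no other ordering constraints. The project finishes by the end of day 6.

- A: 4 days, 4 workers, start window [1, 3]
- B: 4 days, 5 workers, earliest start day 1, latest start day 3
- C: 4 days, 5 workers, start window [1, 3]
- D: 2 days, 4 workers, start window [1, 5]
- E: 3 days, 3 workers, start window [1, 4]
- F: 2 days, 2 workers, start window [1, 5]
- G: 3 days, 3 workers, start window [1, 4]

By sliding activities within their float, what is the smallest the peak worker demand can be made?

17

Early-start (A@1, B@1, C@1, D@1, E@1, F@1, G@1) gives peak 26: d1:26  d2:26  d3:20  d4:14  d5:0  d6:0.
Shift D→5, F→5, G→4.
Schedule A@1, B@1, C@1, D@5, E@1, F@5, G@4: d1:17  d2:17  d3:17  d4:17  d5:9  d6:9 — peak 17.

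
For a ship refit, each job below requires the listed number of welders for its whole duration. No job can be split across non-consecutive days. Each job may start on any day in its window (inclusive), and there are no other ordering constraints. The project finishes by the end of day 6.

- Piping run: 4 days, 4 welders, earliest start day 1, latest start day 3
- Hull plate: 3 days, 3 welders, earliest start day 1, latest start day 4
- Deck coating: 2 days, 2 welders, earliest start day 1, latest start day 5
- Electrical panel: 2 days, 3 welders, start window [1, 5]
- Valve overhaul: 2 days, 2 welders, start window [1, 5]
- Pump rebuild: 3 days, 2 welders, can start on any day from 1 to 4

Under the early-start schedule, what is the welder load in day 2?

16

At early start, day 2 has: Piping run, Hull plate, Deck coating, Electrical panel, Valve overhaul, Pump rebuild.
Demand: 4 + 3 + 2 + 3 + 2 + 2 = 16.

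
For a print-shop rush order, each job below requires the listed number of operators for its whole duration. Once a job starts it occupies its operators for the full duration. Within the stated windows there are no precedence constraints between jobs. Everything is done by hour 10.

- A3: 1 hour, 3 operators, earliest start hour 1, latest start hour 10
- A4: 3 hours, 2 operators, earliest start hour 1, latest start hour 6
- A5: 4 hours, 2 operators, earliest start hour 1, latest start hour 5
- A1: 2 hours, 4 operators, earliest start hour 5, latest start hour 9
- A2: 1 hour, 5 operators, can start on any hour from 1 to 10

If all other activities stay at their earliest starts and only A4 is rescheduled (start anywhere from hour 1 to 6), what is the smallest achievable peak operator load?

10

A4@1: h1:12  h2:4  h3:4  h4:2  h5:4  h6:4  h7:0  h8:0  h9:0  h10:0 → peak 12
A4@2: h1:10  h2:4  h3:4  h4:4  h5:4  h6:4  h7:0  h8:0  h9:0  h10:0 → peak 10
A4@3: h1:10  h2:2  h3:4  h4:4  h5:6  h6:4  h7:0  h8:0  h9:0  h10:0 → peak 10
A4@4: h1:10  h2:2  h3:2  h4:4  h5:6  h6:6  h7:0  h8:0  h9:0  h10:0 → peak 10
A4@5: h1:10  h2:2  h3:2  h4:2  h5:6  h6:6  h7:2  h8:0  h9:0  h10:0 → peak 10
A4@6: h1:10  h2:2  h3:2  h4:2  h5:4  h6:6  h7:2  h8:2  h9:0  h10:0 → peak 10
Best is A4@2, peak 10.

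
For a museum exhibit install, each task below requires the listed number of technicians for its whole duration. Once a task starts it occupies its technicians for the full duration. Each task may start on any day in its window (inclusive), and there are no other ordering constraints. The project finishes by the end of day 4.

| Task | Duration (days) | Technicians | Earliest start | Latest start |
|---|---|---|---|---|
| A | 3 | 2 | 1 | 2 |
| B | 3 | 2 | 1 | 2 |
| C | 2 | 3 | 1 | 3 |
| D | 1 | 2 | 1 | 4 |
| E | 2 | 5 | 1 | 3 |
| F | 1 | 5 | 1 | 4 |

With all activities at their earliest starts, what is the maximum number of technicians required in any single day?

Early-start schedule: A@1, B@1, C@1, D@1, E@1, F@1.
Load per day: day 1: 19, day 2: 12, day 3: 4, day 4: 0.
Peak is 19.

19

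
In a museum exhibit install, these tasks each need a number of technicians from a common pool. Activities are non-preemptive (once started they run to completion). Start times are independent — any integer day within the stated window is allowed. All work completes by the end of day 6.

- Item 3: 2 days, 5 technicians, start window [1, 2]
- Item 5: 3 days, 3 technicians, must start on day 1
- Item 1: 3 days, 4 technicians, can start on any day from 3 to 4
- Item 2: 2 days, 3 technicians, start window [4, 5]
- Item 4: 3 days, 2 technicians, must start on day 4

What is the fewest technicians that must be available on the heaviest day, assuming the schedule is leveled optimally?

Schedule Item 3@1, Item 5@1, Item 1@3, Item 2@4, Item 4@4: d1:8  d2:8  d3:7  d4:9  d5:9  d6:2 — peak 9.
No arrangement of the 8 feasible schedules does better.

9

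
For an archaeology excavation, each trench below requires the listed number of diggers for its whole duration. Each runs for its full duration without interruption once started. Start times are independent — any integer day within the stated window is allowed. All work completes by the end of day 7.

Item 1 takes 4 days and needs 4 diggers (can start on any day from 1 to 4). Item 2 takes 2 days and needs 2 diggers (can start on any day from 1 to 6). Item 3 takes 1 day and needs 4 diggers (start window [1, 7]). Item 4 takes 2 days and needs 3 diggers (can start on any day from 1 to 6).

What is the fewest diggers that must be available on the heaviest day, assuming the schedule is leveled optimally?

Early-start (Item 1@1, Item 2@1, Item 3@1, Item 4@1) gives peak 13: d1:13  d2:9  d3:4  d4:4  d5:0  d6:0  d7:0.
Shift Item 2→5, Item 3→7, Item 4→5.
Schedule Item 1@1, Item 2@5, Item 3@7, Item 4@5: d1:4  d2:4  d3:4  d4:4  d5:5  d6:5  d7:4 — peak 5.
Total digger-days = 30 over 7 days ⇒ peak ≥ ⌈30/7⌉ = 5, so 5 is optimal.

5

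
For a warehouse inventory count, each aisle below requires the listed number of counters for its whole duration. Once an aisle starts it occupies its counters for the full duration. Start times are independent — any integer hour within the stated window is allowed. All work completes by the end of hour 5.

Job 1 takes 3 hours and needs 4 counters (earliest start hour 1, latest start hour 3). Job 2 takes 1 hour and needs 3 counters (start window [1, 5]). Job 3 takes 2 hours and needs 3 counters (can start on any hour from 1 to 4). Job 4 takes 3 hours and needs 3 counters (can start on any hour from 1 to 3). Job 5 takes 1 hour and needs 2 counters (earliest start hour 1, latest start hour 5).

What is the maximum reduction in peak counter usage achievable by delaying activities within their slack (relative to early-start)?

Early-start peak: h1:15  h2:10  h3:7  h4:0  h5:0 ⇒ 15.
Leveled (Job 1@1, Job 2@1, Job 3@4, Job 4@2, Job 5@5): h1:7  h2:7  h3:7  h4:6  h5:5 ⇒ 7.
Reduction 15 − 7 = 8.

8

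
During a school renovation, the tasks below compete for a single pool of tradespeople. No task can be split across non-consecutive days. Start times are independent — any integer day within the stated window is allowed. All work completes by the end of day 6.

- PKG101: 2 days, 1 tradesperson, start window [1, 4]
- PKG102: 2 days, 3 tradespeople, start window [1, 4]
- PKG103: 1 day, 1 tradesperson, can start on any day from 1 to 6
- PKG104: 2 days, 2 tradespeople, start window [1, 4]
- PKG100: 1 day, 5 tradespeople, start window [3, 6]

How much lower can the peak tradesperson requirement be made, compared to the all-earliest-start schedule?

Early-start peak: d1:7  d2:6  d3:5  d4:0  d5:0  d6:0 ⇒ 7.
Leveled (PKG101@1, PKG102@1, PKG103@1, PKG104@3, PKG100@5): d1:5  d2:4  d3:2  d4:2  d5:5  d6:0 ⇒ 5.
Reduction 7 − 5 = 2.

2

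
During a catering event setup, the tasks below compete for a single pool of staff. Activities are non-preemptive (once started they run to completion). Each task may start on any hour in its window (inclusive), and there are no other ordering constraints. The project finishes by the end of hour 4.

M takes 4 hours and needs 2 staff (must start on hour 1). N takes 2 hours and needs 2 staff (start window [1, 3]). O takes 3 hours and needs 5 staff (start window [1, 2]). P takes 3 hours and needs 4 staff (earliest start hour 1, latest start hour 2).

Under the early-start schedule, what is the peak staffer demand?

Early-start schedule: M@1, N@1, O@1, P@1.
Load per hour: hour 1: 13, hour 2: 13, hour 3: 11, hour 4: 2.
Peak is 13.

13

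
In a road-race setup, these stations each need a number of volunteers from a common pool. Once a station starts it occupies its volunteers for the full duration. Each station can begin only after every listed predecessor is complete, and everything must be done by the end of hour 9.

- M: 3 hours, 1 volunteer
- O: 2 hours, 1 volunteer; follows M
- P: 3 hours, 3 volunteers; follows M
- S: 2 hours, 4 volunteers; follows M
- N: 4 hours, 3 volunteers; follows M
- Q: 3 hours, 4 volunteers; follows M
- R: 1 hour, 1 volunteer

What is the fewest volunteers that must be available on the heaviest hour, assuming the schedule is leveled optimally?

Early-start (M@1, O@4, P@4, S@4, N@4, Q@4, R@1) gives peak 15: h1:2  h2:1  h3:1  h4:15  h5:15  h6:10  h7:3  h8:0  h9:0.
Shift N→6, Q→7.
Schedule M@1, O@4, P@4, S@4, N@6, Q@7, R@1: h1:2  h2:1  h3:1  h4:8  h5:8  h6:6  h7:7  h8:7  h9:7 — peak 8.

8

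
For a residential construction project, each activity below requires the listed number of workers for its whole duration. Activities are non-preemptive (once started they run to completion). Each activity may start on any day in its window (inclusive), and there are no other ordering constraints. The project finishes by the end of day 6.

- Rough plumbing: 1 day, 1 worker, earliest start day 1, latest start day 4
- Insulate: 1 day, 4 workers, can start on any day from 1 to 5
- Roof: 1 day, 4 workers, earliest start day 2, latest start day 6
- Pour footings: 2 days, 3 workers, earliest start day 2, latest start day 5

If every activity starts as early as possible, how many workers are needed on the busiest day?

Early-start schedule: Rough plumbing@1, Insulate@1, Roof@2, Pour footings@2.
Load per day: day 1: 5, day 2: 7, day 3: 3, day 4: 0, day 5: 0, day 6: 0.
Peak is 7.

7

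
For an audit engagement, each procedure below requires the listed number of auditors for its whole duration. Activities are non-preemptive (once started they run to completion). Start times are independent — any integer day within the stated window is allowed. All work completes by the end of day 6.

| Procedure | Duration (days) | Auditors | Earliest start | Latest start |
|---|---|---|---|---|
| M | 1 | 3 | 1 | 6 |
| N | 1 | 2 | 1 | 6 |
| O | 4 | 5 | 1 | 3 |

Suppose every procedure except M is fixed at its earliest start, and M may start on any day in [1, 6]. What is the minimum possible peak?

M@1: d1:10  d2:5  d3:5  d4:5  d5:0  d6:0 → peak 10
M@2: d1:7  d2:8  d3:5  d4:5  d5:0  d6:0 → peak 8
M@3: d1:7  d2:5  d3:8  d4:5  d5:0  d6:0 → peak 8
M@4: d1:7  d2:5  d3:5  d4:8  d5:0  d6:0 → peak 8
M@5: d1:7  d2:5  d3:5  d4:5  d5:3  d6:0 → peak 7
M@6: d1:7  d2:5  d3:5  d4:5  d5:0  d6:3 → peak 7
Best is M@5, peak 7.

7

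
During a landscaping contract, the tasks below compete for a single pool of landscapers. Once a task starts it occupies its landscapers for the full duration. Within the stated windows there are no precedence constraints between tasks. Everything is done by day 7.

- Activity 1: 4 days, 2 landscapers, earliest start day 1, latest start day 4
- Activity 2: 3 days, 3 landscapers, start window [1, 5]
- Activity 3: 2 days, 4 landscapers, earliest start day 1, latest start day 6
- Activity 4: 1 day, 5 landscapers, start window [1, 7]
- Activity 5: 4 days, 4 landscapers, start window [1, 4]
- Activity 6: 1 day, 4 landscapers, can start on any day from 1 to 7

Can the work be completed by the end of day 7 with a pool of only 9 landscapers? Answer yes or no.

Schedule Activity 1@1, Activity 2@1, Activity 3@1, Activity 4@5, Activity 5@3, Activity 6@6: d1:9  d2:9  d3:9  d4:6  d5:9  d6:8  d7:0 — peak 9 ≤ 9.

yes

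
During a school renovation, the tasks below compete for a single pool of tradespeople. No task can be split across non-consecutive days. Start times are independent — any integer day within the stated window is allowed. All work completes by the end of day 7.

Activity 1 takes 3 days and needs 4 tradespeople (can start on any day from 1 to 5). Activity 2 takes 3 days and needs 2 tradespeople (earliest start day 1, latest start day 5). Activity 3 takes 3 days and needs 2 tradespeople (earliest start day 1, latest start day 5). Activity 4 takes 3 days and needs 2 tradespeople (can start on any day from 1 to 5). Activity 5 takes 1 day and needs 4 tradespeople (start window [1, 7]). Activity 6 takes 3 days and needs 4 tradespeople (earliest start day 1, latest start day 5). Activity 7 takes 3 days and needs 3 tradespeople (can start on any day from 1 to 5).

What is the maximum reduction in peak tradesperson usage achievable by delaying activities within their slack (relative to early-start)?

Early-start peak: d1:21  d2:17  d3:17  d4:0  d5:0  d6:0  d7:0 ⇒ 21.
Leveled (Activity 1@1, Activity 2@1, Activity 3@1, Activity 4@4, Activity 5@4, Activity 6@5, Activity 7@4): d1:8  d2:8  d3:8  d4:9  d5:9  d6:9  d7:4 ⇒ 9.
Reduction 21 − 9 = 12.

12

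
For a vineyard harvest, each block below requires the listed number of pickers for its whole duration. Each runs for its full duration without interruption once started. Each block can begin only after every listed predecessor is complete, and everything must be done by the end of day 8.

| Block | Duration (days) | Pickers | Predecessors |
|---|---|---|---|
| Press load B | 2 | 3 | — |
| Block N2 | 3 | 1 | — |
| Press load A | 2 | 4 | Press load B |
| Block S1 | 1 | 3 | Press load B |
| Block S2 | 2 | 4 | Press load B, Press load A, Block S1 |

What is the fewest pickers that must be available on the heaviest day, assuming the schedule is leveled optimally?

Early-start (Press load B@1, Block N2@1, Press load A@3, Block S1@3, Block S2@5) gives peak 8: d1:4  d2:4  d3:8  d4:4  d5:4  d6:4  d7:0  d8:0.
Shift Press load A→4, Block S2→6.
Schedule Press load B@1, Block N2@1, Press load A@4, Block S1@3, Block S2@6: d1:4  d2:4  d3:4  d4:4  d5:4  d6:4  d7:4  d8:0 — peak 4.
Total picker-days = 28 over 8 days ⇒ peak ≥ ⌈28/8⌉ = 4, so 4 is optimal.

4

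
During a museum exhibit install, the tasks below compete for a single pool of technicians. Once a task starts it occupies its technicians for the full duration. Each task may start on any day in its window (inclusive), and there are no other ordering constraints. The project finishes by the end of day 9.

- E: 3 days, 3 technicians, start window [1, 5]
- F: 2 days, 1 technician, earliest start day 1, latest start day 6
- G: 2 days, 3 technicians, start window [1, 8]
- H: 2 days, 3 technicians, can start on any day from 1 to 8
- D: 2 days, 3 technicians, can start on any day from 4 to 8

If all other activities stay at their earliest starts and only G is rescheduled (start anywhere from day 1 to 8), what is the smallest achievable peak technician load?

7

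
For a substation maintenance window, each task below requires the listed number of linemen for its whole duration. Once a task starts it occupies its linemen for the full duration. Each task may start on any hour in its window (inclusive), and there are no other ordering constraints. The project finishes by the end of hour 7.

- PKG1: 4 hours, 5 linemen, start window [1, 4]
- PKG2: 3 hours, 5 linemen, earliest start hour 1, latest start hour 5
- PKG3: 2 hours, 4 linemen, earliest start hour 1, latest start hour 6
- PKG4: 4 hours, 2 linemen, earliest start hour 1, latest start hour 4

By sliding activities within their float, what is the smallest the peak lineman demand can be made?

9

Early-start (PKG1@1, PKG2@1, PKG3@1, PKG4@1) gives peak 16: h1:16  h2:16  h3:12  h4:7  h5:0  h6:0  h7:0.
Shift PKG2→5, PKG4→3.
Schedule PKG1@1, PKG2@5, PKG3@1, PKG4@3: h1:9  h2:9  h3:7  h4:7  h5:7  h6:7  h7:5 — peak 9.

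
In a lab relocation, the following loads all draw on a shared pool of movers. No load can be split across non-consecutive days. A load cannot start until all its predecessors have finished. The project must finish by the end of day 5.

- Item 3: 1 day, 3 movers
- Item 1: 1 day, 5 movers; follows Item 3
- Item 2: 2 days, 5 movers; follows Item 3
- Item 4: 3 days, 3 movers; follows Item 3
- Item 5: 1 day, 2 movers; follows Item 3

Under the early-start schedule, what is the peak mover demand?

15

Early-start schedule: Item 3@1, Item 1@2, Item 2@2, Item 4@2, Item 5@2.
Load per day: day 1: 3, day 2: 15, day 3: 8, day 4: 3, day 5: 0.
Peak is 15.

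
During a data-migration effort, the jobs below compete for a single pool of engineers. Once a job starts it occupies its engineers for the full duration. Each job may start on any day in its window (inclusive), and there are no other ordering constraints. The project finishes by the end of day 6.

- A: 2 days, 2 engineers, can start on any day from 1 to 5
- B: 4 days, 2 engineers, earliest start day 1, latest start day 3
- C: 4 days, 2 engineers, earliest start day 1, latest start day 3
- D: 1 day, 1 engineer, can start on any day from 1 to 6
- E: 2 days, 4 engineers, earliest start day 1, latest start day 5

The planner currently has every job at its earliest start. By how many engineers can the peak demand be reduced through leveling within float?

Early-start peak: d1:11  d2:10  d3:4  d4:4  d5:0  d6:0 ⇒ 11.
Leveled (A@1, B@1, C@1, D@3, E@5): d1:6  d2:6  d3:5  d4:4  d5:4  d6:4 ⇒ 6.
Reduction 11 − 6 = 5.

5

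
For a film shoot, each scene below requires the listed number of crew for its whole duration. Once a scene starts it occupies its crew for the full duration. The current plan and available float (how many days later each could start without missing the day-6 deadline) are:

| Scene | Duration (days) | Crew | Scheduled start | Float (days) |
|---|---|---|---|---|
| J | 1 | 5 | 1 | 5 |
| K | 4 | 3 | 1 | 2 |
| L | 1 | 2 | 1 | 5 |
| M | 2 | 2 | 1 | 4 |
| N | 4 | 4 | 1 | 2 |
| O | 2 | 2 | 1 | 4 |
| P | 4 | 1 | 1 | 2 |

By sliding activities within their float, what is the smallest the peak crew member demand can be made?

9

Early-start (J@1, K@1, L@1, M@1, N@1, O@1, P@1) gives peak 19: d1:19  d2:12  d3:8  d4:8  d5:0  d6:0.
Shift L→2, M→5, N→2, O→5, P→3.
Schedule J@1, K@1, L@2, M@5, N@2, O@5, P@3: d1:8  d2:9  d3:8  d4:8  d5:9  d6:5 — peak 9.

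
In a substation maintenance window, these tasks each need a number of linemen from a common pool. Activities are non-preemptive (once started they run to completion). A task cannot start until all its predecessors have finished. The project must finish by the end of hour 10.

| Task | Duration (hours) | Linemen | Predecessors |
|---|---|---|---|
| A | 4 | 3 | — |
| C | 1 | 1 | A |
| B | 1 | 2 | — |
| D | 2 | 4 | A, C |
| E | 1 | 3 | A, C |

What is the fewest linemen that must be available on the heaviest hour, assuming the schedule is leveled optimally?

Early-start (A@1, C@5, B@1, D@6, E@6) gives peak 7: h1:5  h2:3  h3:3  h4:3  h5:1  h6:7  h7:4  h8:0  h9:0  h10:0.
Shift B→5, E→8.
Schedule A@1, C@5, B@5, D@6, E@8: h1:3  h2:3  h3:3  h4:3  h5:3  h6:4  h7:4  h8:3  h9:0  h10:0 — peak 4.

4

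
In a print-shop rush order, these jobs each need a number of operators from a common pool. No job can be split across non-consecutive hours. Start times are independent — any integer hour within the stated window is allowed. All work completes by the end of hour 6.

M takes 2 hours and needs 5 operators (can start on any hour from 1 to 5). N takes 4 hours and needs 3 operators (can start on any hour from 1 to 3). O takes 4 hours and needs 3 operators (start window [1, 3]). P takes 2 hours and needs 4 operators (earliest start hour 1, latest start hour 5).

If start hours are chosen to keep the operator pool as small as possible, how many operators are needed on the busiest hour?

8

Early-start (M@1, N@1, O@1, P@1) gives peak 15: h1:15  h2:15  h3:6  h4:6  h5:0  h6:0.
Shift O→3, P→5.
Schedule M@1, N@1, O@3, P@5: h1:8  h2:8  h3:6  h4:6  h5:7  h6:7 — peak 8.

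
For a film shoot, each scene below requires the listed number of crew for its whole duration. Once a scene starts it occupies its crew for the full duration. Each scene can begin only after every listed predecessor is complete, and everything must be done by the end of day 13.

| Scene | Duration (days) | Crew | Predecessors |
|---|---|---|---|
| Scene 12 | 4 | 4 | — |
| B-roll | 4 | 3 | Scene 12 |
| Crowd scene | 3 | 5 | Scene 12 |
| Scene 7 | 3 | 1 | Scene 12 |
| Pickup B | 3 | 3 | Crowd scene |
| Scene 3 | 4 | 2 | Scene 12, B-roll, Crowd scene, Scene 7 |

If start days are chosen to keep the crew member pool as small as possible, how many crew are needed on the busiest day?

9

Schedule Scene 12@1, B-roll@5, Crowd scene@5, Scene 7@5, Pickup B@8, Scene 3@9: d1:4  d2:4  d3:4  d4:4  d5:9  d6:9  d7:9  d8:6  d9:5  d10:5  d11:2  d12:2  d13:0 — peak 9.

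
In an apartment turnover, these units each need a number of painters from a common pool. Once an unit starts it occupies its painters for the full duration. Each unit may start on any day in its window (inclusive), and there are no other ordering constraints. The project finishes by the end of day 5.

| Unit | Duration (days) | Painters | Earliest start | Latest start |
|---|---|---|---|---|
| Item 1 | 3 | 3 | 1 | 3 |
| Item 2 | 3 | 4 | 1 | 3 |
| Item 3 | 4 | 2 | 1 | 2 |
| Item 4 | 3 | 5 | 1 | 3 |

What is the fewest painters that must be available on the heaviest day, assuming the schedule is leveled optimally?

14

Schedule Item 1@1, Item 2@1, Item 3@1, Item 4@1: d1:14  d2:14  d3:14  d4:2  d5:0 — peak 14.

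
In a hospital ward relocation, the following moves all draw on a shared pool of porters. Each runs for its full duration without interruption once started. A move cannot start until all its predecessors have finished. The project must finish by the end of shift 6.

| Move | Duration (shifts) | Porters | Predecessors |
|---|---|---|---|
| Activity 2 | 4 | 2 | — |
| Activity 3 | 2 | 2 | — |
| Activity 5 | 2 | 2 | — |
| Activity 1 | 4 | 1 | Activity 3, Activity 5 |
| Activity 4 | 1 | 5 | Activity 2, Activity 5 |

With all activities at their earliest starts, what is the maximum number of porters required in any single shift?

6

Early-start schedule: Activity 2@1, Activity 3@1, Activity 5@1, Activity 1@3, Activity 4@5.
Load per shift: shift 1: 6, shift 2: 6, shift 3: 3, shift 4: 3, shift 5: 6, shift 6: 1.
Peak is 6.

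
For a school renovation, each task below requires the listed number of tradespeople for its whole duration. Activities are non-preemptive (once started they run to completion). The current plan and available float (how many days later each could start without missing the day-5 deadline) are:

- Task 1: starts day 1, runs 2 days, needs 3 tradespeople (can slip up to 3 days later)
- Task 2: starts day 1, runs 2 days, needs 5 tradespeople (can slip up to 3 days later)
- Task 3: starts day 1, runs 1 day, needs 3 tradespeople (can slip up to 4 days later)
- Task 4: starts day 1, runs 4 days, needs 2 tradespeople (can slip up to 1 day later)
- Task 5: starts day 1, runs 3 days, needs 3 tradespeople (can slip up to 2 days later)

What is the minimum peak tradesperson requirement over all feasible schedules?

Early-start (Task 1@1, Task 2@1, Task 3@1, Task 4@1, Task 5@1) gives peak 16: d1:16  d2:13  d3:5  d4:2  d5:0.
Shift Task 2→4, Task 3→3.
Schedule Task 1@1, Task 2@4, Task 3@3, Task 4@1, Task 5@1: d1:8  d2:8  d3:8  d4:7  d5:5 — peak 8.
Total tradesperson-days = 36 over 5 days ⇒ peak ≥ ⌈36/5⌉ = 8, so 8 is optimal.

8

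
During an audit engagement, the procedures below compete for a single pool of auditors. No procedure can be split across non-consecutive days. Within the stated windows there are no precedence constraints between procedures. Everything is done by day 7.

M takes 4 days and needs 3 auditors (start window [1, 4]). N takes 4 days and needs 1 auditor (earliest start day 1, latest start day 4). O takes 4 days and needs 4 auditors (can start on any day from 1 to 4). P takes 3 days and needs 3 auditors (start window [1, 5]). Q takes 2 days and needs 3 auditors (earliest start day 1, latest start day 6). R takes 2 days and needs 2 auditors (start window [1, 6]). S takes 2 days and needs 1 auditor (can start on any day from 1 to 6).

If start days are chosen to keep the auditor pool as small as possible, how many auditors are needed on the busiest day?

9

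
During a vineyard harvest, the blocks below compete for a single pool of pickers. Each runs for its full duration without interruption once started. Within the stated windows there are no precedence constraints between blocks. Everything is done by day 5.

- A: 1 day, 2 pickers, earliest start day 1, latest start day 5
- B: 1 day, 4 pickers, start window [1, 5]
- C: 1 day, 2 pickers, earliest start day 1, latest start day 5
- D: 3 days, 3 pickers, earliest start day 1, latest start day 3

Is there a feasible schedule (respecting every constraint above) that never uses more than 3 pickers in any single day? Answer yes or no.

no

Total picker-days = 17; over 5 days the average is 17/5 > 3, so some day must exceed 3.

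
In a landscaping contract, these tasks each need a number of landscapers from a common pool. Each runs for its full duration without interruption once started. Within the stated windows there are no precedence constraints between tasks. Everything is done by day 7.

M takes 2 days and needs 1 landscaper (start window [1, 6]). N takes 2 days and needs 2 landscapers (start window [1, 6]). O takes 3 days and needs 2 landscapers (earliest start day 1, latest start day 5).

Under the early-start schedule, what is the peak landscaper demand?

5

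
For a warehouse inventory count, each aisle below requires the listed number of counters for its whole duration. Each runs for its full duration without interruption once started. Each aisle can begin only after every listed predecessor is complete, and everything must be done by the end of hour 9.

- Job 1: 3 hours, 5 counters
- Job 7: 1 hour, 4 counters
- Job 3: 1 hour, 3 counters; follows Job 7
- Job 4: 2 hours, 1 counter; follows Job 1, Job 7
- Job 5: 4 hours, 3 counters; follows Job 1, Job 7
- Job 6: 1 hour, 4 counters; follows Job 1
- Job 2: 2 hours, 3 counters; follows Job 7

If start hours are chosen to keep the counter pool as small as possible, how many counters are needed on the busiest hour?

Early-start (Job 1@1, Job 7@1, Job 3@2, Job 4@4, Job 5@4, Job 6@4, Job 2@2) gives peak 11: h1:9  h2:11  h3:8  h4:8  h5:4  h6:3  h7:3  h8:0  h9:0.
Shift Job 7→4, Job 3→5, Job 4→8, Job 5→5, Job 6→9, Job 2→6.
Schedule Job 1@1, Job 7@4, Job 3@5, Job 4@8, Job 5@5, Job 6@9, Job 2@6: h1:5  h2:5  h3:5  h4:4  h5:6  h6:6  h7:6  h8:4  h9:5 — peak 6.
Total counter-hours = 46 over 9 hours ⇒ peak ≥ ⌈46/9⌉ = 6, so 6 is optimal.

6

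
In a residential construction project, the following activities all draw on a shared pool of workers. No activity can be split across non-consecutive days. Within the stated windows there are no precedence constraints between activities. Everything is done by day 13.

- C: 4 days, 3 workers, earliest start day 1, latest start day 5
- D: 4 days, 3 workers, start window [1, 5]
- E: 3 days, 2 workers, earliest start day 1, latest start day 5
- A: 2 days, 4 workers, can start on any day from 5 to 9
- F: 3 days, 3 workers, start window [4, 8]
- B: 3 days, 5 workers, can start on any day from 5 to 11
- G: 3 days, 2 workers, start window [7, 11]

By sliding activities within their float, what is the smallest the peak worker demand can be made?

6

Early-start (C@1, D@1, E@1, A@5, F@4, B@5, G@7) gives peak 12: d1:8  d2:8  d3:8  d4:9  d5:12  d6:12  d7:7  d8:2  d9:2  d10:0  d11:0  d12:0  d13:0.
Shift E→5, F→7, B→11, G→8.
Schedule C@1, D@1, E@5, A@5, F@7, B@11, G@8: d1:6  d2:6  d3:6  d4:6  d5:6  d6:6  d7:5  d8:5  d9:5  d10:2  d11:5  d12:5  d13:5 — peak 6.
Total worker-days = 68 over 13 days ⇒ peak ≥ ⌈68/13⌉ = 6, so 6 is optimal.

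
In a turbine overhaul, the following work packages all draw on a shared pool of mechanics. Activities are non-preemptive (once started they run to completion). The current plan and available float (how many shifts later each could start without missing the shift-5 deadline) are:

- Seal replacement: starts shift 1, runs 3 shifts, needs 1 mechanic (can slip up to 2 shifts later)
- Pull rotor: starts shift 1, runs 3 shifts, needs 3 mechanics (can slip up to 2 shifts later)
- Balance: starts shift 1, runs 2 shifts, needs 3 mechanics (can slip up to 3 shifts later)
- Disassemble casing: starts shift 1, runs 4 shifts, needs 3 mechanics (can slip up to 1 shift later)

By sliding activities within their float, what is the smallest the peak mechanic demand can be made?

Early-start (Seal replacement@1, Pull rotor@1, Balance@1, Disassemble casing@1) gives peak 10: s1:10  s2:10  s3:7  s4:3  s5:0.
Shift Balance→4.
Schedule Seal replacement@1, Pull rotor@1, Balance@4, Disassemble casing@1: s1:7  s2:7  s3:7  s4:6  s5:3 — peak 7.

7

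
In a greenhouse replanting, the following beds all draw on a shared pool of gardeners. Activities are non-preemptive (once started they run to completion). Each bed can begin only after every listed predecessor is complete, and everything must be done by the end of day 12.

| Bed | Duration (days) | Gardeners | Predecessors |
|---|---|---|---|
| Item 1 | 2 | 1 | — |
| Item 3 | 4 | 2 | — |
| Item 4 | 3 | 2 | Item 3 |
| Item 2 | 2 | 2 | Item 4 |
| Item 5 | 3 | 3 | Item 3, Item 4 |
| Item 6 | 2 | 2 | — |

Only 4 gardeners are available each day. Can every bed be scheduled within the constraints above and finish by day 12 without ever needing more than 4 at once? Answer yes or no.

yes

Schedule Item 1@1, Item 3@1, Item 4@5, Item 2@8, Item 5@10, Item 6@3: d1:3  d2:3  d3:4  d4:4  d5:2  d6:2  d7:2  d8:2  d9:2  d10:3  d11:3  d12:3 — peak 4 ≤ 4.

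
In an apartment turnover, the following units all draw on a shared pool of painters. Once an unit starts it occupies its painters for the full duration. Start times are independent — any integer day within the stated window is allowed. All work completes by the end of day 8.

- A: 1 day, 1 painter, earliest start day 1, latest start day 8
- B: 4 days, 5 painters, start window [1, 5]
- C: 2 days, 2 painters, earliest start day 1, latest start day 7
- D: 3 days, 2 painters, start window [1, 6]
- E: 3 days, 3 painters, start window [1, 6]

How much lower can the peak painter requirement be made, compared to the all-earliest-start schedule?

6

Early-start peak: d1:13  d2:12  d3:10  d4:5  d5:0  d6:0  d7:0  d8:0 ⇒ 13.
Leveled (A@1, B@1, C@2, D@4, E@5): d1:6  d2:7  d3:7  d4:7  d5:5  d6:5  d7:3  d8:0 ⇒ 7.
Reduction 13 − 7 = 6.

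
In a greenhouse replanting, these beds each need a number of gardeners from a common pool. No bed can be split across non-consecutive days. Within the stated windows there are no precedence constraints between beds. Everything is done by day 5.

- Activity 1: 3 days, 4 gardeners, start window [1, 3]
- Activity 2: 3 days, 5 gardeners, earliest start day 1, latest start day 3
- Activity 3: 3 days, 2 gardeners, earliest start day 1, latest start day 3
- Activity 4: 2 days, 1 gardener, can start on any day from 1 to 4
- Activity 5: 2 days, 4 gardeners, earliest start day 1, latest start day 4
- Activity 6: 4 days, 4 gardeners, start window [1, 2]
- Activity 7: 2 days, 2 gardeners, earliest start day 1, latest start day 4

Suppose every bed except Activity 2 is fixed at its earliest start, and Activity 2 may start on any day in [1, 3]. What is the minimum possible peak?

Activity 2@1: d1:22  d2:22  d3:15  d4:4  d5:0 → peak 22
Activity 2@2: d1:17  d2:22  d3:15  d4:9  d5:0 → peak 22
Activity 2@3: d1:17  d2:17  d3:15  d4:9  d5:5 → peak 17
Best is Activity 2@3, peak 17.

17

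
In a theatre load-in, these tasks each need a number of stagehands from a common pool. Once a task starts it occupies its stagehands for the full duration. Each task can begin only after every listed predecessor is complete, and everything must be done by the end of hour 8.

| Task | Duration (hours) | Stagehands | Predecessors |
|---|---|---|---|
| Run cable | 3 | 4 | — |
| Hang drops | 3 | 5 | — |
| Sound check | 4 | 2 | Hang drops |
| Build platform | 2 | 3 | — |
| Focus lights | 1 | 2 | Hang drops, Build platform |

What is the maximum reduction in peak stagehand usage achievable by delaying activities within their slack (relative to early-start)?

Early-start peak: h1:12  h2:12  h3:9  h4:4  h5:2  h6:2  h7:2  h8:0 ⇒ 12.
Leveled (Run cable@6, Hang drops@1, Sound check@4, Build platform@4, Focus lights@8): h1:5  h2:5  h3:5  h4:5  h5:5  h6:6  h7:6  h8:6 ⇒ 6.
Reduction 12 − 6 = 6.

6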